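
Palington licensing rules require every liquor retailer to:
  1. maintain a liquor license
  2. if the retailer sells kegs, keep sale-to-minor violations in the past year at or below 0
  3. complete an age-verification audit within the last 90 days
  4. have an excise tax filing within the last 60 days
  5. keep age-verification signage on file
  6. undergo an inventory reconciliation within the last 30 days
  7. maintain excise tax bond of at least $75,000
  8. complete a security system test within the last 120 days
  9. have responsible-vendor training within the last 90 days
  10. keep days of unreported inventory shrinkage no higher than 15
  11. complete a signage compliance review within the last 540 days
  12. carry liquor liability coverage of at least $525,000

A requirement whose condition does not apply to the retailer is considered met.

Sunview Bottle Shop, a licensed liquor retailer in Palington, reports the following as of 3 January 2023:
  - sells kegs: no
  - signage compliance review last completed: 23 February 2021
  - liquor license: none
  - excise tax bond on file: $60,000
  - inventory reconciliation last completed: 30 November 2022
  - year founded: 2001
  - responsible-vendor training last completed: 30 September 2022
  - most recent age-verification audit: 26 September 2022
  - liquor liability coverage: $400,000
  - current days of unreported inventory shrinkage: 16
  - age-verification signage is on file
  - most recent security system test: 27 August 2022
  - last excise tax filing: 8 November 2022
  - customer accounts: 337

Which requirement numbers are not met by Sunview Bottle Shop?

1. liquor license absent → not met
2. condition 'sells kegs' does not hold → requirement n/a → met
3. age-verification audit 99 days ago vs limit 90 → not met
4. excise tax filing 56 days ago vs limit 60 → met
5. age-verification signage present → met
6. inventory reconciliation 34 days ago vs limit 30 → not met
7. excise tax bond $60,000 < $75,000 → not met
8. security system test 129 days ago vs limit 120 → not met
9. responsible-vendor training 95 days ago vs limit 90 → not met
10. days of unreported inventory shrinkage 16 > 15 → not met
11. signage compliance review 679 days ago vs limit 540 → not met
12. liquor liability coverage $400,000 < $525,000 → not met
Not met: 1, 3, 6, 7, 8, 9, 10, 11, 12

1, 3, 6, 7, 8, 9, 10, 11, 12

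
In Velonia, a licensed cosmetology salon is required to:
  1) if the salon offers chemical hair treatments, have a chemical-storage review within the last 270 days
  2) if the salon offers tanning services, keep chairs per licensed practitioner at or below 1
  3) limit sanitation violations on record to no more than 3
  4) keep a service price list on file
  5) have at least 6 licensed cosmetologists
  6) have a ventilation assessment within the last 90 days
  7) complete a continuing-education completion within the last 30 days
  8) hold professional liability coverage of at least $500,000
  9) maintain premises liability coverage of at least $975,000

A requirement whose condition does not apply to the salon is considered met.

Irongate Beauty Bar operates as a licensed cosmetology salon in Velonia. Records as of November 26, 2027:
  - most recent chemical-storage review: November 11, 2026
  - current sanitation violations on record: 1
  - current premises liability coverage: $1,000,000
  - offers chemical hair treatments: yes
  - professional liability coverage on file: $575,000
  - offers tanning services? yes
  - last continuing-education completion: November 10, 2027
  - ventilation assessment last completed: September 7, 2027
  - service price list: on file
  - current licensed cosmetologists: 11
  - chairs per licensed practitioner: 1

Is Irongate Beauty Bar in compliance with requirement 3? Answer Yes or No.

3. sanitation violations on record 1 ≤ 3 → met

Yes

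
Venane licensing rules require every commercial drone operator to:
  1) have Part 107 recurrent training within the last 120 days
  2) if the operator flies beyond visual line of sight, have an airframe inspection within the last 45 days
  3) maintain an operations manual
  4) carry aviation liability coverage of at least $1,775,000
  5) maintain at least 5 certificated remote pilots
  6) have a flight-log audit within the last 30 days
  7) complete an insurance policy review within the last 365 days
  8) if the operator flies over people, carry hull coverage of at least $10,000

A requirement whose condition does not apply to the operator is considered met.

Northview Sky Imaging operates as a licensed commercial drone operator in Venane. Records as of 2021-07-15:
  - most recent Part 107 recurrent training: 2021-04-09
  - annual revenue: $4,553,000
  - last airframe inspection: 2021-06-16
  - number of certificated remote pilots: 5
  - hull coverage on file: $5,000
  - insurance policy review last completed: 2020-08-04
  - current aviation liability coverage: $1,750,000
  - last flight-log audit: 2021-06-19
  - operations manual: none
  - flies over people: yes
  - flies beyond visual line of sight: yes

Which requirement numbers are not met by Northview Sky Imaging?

3, 4, 8

1. Part 107 recurrent training 97 days ago vs limit 120 → met
2. condition 'flies beyond visual line of sight' holds; airframe inspection 29 days ago vs limit 45 → met
3. operations manual absent → not met
4. aviation liability coverage $1,750,000 < $1,775,000 → not met
5. certificated remote pilots 5 ≥ 5 → met
6. flight-log audit 26 days ago vs limit 30 → met
7. insurance policy review 345 days ago vs limit 365 → met
8. condition 'flies over people' holds; hull coverage $5,000 < $10,000 → not met
Not met: 3, 4, 8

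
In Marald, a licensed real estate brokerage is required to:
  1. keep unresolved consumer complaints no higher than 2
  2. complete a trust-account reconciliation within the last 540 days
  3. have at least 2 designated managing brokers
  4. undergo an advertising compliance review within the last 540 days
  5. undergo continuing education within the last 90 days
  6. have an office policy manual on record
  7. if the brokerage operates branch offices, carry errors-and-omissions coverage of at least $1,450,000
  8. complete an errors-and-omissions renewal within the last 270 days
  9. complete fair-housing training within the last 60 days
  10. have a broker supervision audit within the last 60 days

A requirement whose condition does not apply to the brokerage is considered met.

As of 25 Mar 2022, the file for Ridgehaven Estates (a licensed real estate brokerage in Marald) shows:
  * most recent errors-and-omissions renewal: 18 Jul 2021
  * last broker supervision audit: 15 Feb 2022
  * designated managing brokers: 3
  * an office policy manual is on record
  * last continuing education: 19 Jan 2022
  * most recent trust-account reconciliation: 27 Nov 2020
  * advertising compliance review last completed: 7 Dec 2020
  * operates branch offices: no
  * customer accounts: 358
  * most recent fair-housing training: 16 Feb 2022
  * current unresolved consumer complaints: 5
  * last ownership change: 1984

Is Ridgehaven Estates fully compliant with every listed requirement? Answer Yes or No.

No

1. unresolved consumer complaints 5 > 2 → not met
2. trust-account reconciliation 483 days ago vs limit 540 → met
3. designated managing brokers 3 ≥ 2 → met
4. advertising compliance review 473 days ago vs limit 540 → met
5. continuing education 65 days ago vs limit 90 → met
6. office policy manual present → met
7. condition 'operates branch offices' does not hold → requirement n/a → met
8. errors-and-omissions renewal 250 days ago vs limit 270 → met
9. fair-housing training 37 days ago vs limit 60 → met
10. broker supervision audit 38 days ago vs limit 60 → met
Not met: 1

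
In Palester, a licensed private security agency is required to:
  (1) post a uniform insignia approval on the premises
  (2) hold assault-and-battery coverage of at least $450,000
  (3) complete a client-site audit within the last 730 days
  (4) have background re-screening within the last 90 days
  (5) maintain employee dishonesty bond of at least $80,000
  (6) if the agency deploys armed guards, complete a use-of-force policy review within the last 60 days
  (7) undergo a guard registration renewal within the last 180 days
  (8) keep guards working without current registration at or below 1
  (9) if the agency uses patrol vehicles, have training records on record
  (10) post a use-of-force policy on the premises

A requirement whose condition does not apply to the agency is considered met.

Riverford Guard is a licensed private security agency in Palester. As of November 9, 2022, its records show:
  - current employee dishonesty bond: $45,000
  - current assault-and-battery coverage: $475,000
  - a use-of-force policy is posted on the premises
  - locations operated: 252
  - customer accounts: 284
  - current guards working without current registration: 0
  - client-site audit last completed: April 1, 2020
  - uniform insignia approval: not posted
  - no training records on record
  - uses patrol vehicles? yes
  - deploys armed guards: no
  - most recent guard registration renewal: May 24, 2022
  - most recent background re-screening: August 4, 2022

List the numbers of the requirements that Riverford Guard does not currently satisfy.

1. uniform insignia approval absent → not met
2. assault-and-battery coverage $475,000 ≥ $450,000 → met
3. client-site audit 952 days ago vs limit 730 → not met
4. background re-screening 97 days ago vs limit 90 → not met
5. employee dishonesty bond $45,000 < $80,000 → not met
6. condition 'deploys armed guards' does not hold → requirement n/a → met
7. guard registration renewal 169 days ago vs limit 180 → met
8. guards working without current registration 0 ≤ 1 → met
9. condition 'uses patrol vehicles' holds; training records absent → not met
10. use-of-force policy present → met
Not met: 1, 3, 4, 5, 9

1, 3, 4, 5, 9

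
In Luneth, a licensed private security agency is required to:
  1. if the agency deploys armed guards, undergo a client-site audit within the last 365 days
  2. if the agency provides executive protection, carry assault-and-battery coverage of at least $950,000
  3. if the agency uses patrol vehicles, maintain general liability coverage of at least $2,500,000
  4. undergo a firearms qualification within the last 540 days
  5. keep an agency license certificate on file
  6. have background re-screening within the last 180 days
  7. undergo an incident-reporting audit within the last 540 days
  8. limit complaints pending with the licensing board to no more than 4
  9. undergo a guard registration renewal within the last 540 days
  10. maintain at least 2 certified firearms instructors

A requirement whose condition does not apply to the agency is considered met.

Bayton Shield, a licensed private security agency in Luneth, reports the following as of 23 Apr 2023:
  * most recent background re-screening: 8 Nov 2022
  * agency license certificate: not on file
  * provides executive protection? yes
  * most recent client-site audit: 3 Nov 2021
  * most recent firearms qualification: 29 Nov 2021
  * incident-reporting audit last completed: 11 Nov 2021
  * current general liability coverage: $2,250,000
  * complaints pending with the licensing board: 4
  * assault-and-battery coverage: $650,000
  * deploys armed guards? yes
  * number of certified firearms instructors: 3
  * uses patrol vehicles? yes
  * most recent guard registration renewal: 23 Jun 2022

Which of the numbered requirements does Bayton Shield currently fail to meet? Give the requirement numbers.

1. condition 'deploys armed guards' holds; client-site audit 536 days ago vs limit 365 → not met
2. condition 'provides executive protection' holds; assault-and-battery coverage $650,000 < $950,000 → not met
3. condition 'uses patrol vehicles' holds; general liability coverage $2,250,000 < $2,500,000 → not met
4. firearms qualification 510 days ago vs limit 540 → met
5. agency license certificate absent → not met
6. background re-screening 166 days ago vs limit 180 → met
7. incident-reporting audit 528 days ago vs limit 540 → met
8. complaints pending with the licensing board 4 ≤ 4 → met
9. guard registration renewal 304 days ago vs limit 540 → met
10. certified firearms instructors 3 ≥ 2 → met
Not met: 1, 2, 3, 5

1, 2, 3, 5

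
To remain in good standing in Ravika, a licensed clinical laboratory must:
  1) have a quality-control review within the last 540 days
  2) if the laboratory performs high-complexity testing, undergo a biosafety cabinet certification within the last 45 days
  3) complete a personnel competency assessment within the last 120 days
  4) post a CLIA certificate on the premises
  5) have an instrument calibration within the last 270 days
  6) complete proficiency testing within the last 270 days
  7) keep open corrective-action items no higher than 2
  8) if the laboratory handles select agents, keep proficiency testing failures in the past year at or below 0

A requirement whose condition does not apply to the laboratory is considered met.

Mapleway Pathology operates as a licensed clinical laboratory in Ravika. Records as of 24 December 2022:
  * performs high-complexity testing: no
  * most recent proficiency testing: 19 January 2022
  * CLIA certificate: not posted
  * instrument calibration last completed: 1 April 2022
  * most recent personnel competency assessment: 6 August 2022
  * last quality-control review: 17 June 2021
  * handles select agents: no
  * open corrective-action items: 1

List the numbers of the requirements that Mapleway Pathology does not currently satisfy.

1. quality-control review 555 days ago vs limit 540 → not met
2. condition 'performs high-complexity testing' does not hold → requirement n/a → met
3. personnel competency assessment 140 days ago vs limit 120 → not met
4. CLIA certificate absent → not met
5. instrument calibration 267 days ago vs limit 270 → met
6. proficiency testing 339 days ago vs limit 270 → not met
7. open corrective-action items 1 ≤ 2 → met
8. condition 'handles select agents' does not hold → requirement n/a → met
Not met: 1, 3, 4, 6

1, 3, 4, 6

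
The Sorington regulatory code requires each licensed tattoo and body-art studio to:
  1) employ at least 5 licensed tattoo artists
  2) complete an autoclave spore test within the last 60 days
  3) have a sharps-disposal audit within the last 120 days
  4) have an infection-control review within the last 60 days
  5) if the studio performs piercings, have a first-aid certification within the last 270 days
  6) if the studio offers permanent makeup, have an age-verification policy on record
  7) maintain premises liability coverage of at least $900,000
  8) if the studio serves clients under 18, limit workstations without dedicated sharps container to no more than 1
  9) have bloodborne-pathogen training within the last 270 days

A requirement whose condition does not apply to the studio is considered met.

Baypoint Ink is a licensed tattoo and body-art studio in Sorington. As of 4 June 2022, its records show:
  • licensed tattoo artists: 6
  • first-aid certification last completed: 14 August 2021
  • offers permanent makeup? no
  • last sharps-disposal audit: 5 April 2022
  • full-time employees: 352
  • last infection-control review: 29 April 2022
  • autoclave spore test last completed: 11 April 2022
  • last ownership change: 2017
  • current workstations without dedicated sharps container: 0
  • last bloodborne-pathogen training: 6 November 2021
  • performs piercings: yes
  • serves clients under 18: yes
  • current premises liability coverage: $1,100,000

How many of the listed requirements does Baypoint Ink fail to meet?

1

1. licensed tattoo artists 6 ≥ 5 → met
2. autoclave spore test 54 days ago vs limit 60 → met
3. sharps-disposal audit 60 days ago vs limit 120 → met
4. infection-control review 36 days ago vs limit 60 → met
5. condition 'performs piercings' holds; first-aid certification 294 days ago vs limit 270 → not met
6. condition 'offers permanent makeup' does not hold → requirement n/a → met
7. premises liability coverage $1,100,000 ≥ $900,000 → met
8. condition 'serves clients under 18' holds; workstations without dedicated sharps container 0 ≤ 1 → met
9. bloodborne-pathogen training 210 days ago vs limit 270 → met
Not met: 1 of 9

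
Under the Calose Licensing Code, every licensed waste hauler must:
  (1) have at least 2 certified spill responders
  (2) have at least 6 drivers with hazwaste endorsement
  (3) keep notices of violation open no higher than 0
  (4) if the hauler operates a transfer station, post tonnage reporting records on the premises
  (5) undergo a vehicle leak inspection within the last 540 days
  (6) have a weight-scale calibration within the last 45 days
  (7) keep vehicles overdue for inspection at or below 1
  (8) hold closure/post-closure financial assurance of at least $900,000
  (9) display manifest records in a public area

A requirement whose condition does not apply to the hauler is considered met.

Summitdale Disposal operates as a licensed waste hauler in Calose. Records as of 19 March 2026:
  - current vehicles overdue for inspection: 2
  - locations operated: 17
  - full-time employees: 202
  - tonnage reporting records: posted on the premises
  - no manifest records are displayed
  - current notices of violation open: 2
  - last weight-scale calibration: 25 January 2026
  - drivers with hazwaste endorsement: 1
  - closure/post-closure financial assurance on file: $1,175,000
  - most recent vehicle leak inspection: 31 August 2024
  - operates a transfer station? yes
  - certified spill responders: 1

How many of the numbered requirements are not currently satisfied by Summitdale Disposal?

1. certified spill responders 1 < 2 → not met
2. drivers with hazwaste endorsement 1 < 6 → not met
3. notices of violation open 2 > 0 → not met
4. condition 'operates a transfer station' holds; tonnage reporting records present → met
5. vehicle leak inspection 565 days ago vs limit 540 → not met
6. weight-scale calibration 53 days ago vs limit 45 → not met
7. vehicles overdue for inspection 2 > 1 → not met
8. closure/post-closure financial assurance $1,175,000 ≥ $900,000 → met
9. manifest records absent → not met
Not met: 7 of 9

7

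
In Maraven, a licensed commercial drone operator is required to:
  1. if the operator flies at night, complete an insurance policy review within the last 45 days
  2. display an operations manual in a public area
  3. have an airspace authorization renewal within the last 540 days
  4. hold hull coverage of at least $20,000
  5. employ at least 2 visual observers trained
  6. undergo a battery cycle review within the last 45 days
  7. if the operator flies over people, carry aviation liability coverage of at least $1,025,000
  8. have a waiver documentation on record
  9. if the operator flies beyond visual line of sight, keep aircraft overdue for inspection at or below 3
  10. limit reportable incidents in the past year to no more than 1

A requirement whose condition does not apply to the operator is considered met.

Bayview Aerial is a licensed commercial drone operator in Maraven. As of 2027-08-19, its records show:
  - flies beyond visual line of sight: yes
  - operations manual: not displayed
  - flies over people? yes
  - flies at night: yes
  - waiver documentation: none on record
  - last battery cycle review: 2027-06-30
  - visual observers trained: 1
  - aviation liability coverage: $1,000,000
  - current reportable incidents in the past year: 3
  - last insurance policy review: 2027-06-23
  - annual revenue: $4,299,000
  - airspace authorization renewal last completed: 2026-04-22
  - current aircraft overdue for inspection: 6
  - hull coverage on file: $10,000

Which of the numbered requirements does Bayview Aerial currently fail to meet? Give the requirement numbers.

1, 2, 4, 5, 6, 7, 8, 9, 10

1. condition 'flies at night' holds; insurance policy review 57 days ago vs limit 45 → not met
2. operations manual absent → not met
3. airspace authorization renewal 484 days ago vs limit 540 → met
4. hull coverage $10,000 < $20,000 → not met
5. visual observers trained 1 < 2 → not met
6. battery cycle review 50 days ago vs limit 45 → not met
7. condition 'flies over people' holds; aviation liability coverage $1,000,000 < $1,025,000 → not met
8. waiver documentation absent → not met
9. condition 'flies beyond visual line of sight' holds; aircraft overdue for inspection 6 > 3 → not met
10. reportable incidents in the past year 3 > 1 → not met
Not met: 1, 2, 4, 5, 6, 7, 8, 9, 10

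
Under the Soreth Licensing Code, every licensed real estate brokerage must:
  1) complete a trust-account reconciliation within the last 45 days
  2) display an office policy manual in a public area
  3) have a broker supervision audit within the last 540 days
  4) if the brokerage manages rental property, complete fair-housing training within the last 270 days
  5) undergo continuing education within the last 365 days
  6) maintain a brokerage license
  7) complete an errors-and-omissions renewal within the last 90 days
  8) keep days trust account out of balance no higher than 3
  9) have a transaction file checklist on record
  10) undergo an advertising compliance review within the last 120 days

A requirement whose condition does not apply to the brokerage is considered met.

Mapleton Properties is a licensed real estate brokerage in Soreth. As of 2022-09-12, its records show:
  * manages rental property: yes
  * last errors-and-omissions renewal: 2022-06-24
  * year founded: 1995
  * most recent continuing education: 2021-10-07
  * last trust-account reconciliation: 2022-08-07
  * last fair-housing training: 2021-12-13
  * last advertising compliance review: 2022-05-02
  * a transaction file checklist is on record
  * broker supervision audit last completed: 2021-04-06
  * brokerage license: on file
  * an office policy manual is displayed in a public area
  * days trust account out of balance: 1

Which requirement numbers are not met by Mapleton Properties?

4, 10

1. trust-account reconciliation 36 days ago vs limit 45 → met
2. office policy manual present → met
3. broker supervision audit 524 days ago vs limit 540 → met
4. condition 'manages rental property' holds; fair-housing training 273 days ago vs limit 270 → not met
5. continuing education 340 days ago vs limit 365 → met
6. brokerage license present → met
7. errors-and-omissions renewal 80 days ago vs limit 90 → met
8. days trust account out of balance 1 ≤ 3 → met
9. transaction file checklist present → met
10. advertising compliance review 133 days ago vs limit 120 → not met
Not met: 4, 10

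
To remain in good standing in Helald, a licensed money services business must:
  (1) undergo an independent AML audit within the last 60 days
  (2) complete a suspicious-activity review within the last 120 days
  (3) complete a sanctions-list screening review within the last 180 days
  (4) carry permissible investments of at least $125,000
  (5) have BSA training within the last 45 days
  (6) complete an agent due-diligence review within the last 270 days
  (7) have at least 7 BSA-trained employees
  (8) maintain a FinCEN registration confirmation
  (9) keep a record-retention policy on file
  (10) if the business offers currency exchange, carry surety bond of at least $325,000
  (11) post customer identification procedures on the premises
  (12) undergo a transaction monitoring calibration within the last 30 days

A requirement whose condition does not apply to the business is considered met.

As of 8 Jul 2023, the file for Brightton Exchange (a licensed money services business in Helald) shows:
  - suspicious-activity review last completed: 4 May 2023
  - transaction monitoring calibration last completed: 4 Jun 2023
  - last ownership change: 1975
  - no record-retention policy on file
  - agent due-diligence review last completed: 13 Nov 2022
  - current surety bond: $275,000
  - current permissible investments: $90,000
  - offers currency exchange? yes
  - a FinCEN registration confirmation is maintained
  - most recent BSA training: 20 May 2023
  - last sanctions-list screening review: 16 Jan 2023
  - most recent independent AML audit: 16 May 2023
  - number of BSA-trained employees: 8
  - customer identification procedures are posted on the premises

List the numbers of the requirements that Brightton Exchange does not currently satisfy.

4, 5, 9, 10, 12

1. independent AML audit 53 days ago vs limit 60 → met
2. suspicious-activity review 65 days ago vs limit 120 → met
3. sanctions-list screening review 173 days ago vs limit 180 → met
4. permissible investments $90,000 < $125,000 → not met
5. BSA training 49 days ago vs limit 45 → not met
6. agent due-diligence review 237 days ago vs limit 270 → met
7. BSA-trained employees 8 ≥ 7 → met
8. FinCEN registration confirmation present → met
9. record-retention policy absent → not met
10. condition 'offers currency exchange' holds; surety bond $275,000 < $325,000 → not met
11. customer identification procedures present → met
12. transaction monitoring calibration 34 days ago vs limit 30 → not met
Not met: 4, 5, 9, 10, 12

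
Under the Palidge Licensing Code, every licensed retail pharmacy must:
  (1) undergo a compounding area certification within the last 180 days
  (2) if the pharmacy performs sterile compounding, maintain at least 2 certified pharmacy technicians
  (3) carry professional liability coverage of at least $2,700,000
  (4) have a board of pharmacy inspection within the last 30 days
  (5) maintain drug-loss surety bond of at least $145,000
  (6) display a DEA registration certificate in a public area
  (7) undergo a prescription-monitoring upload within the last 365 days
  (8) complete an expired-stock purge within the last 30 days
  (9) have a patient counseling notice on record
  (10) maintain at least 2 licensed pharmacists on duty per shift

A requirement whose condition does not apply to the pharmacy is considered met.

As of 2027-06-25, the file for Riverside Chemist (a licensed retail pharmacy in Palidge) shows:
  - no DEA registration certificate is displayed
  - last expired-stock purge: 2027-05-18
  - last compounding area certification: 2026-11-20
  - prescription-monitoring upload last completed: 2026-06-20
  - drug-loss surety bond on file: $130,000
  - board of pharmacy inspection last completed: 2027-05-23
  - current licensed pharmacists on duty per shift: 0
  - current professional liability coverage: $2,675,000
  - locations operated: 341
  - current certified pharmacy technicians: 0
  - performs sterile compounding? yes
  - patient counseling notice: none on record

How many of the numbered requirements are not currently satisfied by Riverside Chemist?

1. compounding area certification 217 days ago vs limit 180 → not met
2. condition 'performs sterile compounding' holds; certified pharmacy technicians 0 < 2 → not met
3. professional liability coverage $2,675,000 < $2,700,000 → not met
4. board of pharmacy inspection 33 days ago vs limit 30 → not met
5. drug-loss surety bond $130,000 < $145,000 → not met
6. DEA registration certificate absent → not met
7. prescription-monitoring upload 370 days ago vs limit 365 → not met
8. expired-stock purge 38 days ago vs limit 30 → not met
9. patient counseling notice absent → not met
10. licensed pharmacists on duty per shift 0 < 2 → not met
Not met: 10 of 10

10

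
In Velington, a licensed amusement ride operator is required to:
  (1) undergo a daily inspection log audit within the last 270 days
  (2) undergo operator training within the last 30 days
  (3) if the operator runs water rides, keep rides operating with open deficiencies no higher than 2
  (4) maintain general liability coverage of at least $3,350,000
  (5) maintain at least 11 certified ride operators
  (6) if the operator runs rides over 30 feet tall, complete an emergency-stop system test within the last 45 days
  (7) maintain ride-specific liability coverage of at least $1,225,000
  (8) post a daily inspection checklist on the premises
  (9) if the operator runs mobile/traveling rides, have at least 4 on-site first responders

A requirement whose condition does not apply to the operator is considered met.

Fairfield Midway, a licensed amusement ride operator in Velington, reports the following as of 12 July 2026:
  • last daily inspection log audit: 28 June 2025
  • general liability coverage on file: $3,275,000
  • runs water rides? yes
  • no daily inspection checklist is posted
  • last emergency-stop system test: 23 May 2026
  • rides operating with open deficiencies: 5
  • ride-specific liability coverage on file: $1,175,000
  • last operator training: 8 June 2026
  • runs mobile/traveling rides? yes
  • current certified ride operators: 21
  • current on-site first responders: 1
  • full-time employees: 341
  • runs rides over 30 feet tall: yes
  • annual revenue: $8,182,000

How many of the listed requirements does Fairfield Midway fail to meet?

1. daily inspection log audit 379 days ago vs limit 270 → not met
2. operator training 34 days ago vs limit 30 → not met
3. condition 'runs water rides' holds; rides operating with open deficiencies 5 > 2 → not met
4. general liability coverage $3,275,000 < $3,350,000 → not met
5. certified ride operators 21 ≥ 11 → met
6. condition 'runs rides over 30 feet tall' holds; emergency-stop system test 50 days ago vs limit 45 → not met
7. ride-specific liability coverage $1,175,000 < $1,225,000 → not met
8. daily inspection checklist absent → not met
9. condition 'runs mobile/traveling rides' holds; on-site first responders 1 < 4 → not met
Not met: 8 of 9

8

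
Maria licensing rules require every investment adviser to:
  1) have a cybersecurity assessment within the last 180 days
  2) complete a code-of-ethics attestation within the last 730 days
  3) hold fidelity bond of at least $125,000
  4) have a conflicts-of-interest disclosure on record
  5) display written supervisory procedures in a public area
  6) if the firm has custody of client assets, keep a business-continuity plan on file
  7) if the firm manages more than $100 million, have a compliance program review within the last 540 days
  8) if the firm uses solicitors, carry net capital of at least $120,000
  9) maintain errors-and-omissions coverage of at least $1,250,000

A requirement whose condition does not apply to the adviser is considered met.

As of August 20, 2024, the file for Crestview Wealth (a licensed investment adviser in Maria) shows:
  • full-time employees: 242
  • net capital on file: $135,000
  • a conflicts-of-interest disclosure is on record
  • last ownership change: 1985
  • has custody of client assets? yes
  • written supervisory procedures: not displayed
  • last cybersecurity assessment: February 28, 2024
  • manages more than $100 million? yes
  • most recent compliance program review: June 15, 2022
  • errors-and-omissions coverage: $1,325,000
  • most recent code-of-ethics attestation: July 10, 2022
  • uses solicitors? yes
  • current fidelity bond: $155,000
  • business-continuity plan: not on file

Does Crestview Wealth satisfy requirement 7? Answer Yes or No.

7. condition 'manages more than $100 million' holds; compliance program review 797 days ago vs limit 540 → not met

No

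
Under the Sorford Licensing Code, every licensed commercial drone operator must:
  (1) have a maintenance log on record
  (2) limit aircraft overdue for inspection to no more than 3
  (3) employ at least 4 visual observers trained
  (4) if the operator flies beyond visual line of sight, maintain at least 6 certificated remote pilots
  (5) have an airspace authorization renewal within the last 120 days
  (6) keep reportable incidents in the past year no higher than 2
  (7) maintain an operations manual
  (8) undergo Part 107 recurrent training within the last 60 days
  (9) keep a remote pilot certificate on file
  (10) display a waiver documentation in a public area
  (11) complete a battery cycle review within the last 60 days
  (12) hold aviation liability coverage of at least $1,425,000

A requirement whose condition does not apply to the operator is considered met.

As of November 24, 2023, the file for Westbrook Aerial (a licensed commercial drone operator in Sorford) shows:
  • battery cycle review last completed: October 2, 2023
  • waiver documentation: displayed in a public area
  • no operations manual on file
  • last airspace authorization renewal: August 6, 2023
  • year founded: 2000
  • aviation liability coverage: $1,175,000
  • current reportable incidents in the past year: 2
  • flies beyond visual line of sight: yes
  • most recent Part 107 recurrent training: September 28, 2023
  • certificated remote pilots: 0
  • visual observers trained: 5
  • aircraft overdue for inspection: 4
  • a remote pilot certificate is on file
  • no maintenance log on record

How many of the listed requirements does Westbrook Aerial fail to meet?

5

1. maintenance log absent → not met
2. aircraft overdue for inspection 4 > 3 → not met
3. visual observers trained 5 ≥ 4 → met
4. condition 'flies beyond visual line of sight' holds; certificated remote pilots 0 < 6 → not met
5. airspace authorization renewal 110 days ago vs limit 120 → met
6. reportable incidents in the past year 2 ≤ 2 → met
7. operations manual absent → not met
8. Part 107 recurrent training 57 days ago vs limit 60 → met
9. remote pilot certificate present → met
10. waiver documentation present → met
11. battery cycle review 53 days ago vs limit 60 → met
12. aviation liability coverage $1,175,000 < $1,425,000 → not met
Not met: 5 of 12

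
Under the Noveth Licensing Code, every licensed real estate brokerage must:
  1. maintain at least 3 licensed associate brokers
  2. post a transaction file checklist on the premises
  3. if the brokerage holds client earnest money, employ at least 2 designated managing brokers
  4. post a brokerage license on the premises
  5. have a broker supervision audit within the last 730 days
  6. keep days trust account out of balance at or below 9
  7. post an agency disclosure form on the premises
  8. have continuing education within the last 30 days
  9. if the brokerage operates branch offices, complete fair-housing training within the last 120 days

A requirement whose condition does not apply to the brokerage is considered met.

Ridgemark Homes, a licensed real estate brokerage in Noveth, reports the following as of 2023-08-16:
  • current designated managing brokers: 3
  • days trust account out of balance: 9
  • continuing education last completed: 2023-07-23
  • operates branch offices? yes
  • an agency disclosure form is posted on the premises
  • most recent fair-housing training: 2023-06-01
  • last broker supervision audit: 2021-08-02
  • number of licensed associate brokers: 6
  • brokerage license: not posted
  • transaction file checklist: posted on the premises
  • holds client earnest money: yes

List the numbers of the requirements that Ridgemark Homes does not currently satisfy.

1. licensed associate brokers 6 ≥ 3 → met
2. transaction file checklist present → met
3. condition 'holds client earnest money' holds; designated managing brokers 3 ≥ 2 → met
4. brokerage license absent → not met
5. broker supervision audit 744 days ago vs limit 730 → not met
6. days trust account out of balance 9 ≤ 9 → met
7. agency disclosure form present → met
8. continuing education 24 days ago vs limit 30 → met
9. condition 'operates branch offices' holds; fair-housing training 76 days ago vs limit 120 → met
Not met: 4, 5

4, 5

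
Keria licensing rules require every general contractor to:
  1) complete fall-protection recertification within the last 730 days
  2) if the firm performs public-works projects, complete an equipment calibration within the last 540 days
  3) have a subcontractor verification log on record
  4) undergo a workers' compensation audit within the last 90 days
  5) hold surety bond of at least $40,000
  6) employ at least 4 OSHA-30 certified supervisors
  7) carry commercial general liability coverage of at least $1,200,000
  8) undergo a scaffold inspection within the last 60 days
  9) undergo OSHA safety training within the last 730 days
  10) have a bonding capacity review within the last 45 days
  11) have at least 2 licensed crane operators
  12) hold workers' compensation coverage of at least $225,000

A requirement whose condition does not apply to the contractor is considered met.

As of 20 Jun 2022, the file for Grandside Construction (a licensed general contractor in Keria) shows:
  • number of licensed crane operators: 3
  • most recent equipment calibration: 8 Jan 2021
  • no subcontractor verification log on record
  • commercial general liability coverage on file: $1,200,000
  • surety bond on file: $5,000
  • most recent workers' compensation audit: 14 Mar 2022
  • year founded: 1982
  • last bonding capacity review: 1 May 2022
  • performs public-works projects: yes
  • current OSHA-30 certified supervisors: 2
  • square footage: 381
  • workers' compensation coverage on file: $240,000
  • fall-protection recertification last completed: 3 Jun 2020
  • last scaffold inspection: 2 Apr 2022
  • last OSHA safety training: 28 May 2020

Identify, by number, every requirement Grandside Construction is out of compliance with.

1, 3, 4, 5, 6, 8, 9, 10

1. fall-protection recertification 747 days ago vs limit 730 → not met
2. condition 'performs public-works projects' holds; equipment calibration 528 days ago vs limit 540 → met
3. subcontractor verification log absent → not met
4. workers' compensation audit 98 days ago vs limit 90 → not met
5. surety bond $5,000 < $40,000 → not met
6. OSHA-30 certified supervisors 2 < 4 → not met
7. commercial general liability coverage $1,200,000 ≥ $1,200,000 → met
8. scaffold inspection 79 days ago vs limit 60 → not met
9. OSHA safety training 753 days ago vs limit 730 → not met
10. bonding capacity review 50 days ago vs limit 45 → not met
11. licensed crane operators 3 ≥ 2 → met
12. workers' compensation coverage $240,000 ≥ $225,000 → met
Not met: 1, 3, 4, 5, 6, 8, 9, 10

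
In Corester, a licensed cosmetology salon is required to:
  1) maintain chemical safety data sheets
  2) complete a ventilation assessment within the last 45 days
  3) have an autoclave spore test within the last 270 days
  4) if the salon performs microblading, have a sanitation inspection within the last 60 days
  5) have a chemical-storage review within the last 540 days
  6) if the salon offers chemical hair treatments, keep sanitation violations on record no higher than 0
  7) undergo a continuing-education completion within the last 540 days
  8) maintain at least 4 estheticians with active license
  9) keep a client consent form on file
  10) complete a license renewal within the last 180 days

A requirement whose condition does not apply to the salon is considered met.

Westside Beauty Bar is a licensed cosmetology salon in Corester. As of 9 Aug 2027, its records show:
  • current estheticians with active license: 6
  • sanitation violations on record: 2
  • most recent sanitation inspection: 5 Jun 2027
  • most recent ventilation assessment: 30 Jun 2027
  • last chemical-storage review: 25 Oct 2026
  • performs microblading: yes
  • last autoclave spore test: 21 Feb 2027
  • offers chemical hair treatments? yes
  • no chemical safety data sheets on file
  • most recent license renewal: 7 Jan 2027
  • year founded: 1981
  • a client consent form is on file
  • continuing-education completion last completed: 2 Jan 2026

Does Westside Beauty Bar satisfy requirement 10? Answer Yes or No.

No

10. license renewal 214 days ago vs limit 180 → not met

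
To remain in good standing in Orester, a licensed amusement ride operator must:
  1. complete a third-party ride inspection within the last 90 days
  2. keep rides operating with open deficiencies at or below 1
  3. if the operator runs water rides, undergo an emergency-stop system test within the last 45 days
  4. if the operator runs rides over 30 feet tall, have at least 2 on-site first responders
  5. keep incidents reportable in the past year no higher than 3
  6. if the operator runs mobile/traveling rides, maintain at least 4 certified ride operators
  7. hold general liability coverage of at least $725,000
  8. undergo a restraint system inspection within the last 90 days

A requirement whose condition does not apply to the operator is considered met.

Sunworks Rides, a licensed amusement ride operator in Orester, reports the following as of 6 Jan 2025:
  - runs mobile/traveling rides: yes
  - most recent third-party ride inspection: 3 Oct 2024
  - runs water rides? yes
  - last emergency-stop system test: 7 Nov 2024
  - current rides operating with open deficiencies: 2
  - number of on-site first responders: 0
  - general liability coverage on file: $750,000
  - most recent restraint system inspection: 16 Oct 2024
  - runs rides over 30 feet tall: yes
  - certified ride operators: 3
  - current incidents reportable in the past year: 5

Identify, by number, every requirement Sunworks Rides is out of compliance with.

1, 2, 3, 4, 5, 6

1. third-party ride inspection 95 days ago vs limit 90 → not met
2. rides operating with open deficiencies 2 > 1 → not met
3. condition 'runs water rides' holds; emergency-stop system test 60 days ago vs limit 45 → not met
4. condition 'runs rides over 30 feet tall' holds; on-site first responders 0 < 2 → not met
5. incidents reportable in the past year 5 > 3 → not met
6. condition 'runs mobile/traveling rides' holds; certified ride operators 3 < 4 → not met
7. general liability coverage $750,000 ≥ $725,000 → met
8. restraint system inspection 82 days ago vs limit 90 → met
Not met: 1, 2, 3, 4, 5, 6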